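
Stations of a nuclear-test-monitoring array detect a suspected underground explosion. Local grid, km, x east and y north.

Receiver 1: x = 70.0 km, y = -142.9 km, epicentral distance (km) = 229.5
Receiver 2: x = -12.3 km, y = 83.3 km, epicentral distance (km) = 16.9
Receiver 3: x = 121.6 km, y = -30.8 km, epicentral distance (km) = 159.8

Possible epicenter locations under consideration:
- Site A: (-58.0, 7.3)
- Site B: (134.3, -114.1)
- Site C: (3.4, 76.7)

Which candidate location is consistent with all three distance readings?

For each candidate, compare |candidate − station| to the reported distance:
Site A: residuals Receiver 1 32.2, Receiver 2 71.8, Receiver 3 23.8 → max 71.8 km
Site B: residuals Receiver 1 159.0, Receiver 2 229.0, Receiver 3 75.5 → max 229.0 km
Site C: residuals Receiver 1 0.0, Receiver 2 0.1, Receiver 3 0.0 → max 0.1 km
Only Site C has all residuals ≈ 0.

Site C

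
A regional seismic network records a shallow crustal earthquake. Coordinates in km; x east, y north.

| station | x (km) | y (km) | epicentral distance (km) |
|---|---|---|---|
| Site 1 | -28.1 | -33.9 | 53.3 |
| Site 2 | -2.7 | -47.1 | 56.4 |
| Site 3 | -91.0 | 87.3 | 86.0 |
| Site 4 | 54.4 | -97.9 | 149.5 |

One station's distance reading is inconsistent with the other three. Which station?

Site 2

Solve using three stations at a time. Using Site 1, Site 3, Site 4 (subtract circle equations pairwise → linear system) gives (x, y) ≈ (-39.9, 18.1).
Distances from that point to each station vs reported:
  Site 1: calculated 53.3 vs reported 53.3 → residual 0.0 km
  Site 2: calculated 75.1 vs reported 56.4 → residual 18.7 km
  Site 3: calculated 86.0 vs reported 86.0 → residual 0.0 km
  Site 4: calculated 149.5 vs reported 149.5 → residual 0.0 km
Site 1, Site 3, Site 4 are mutually consistent (residuals ≈ 0); Site 2 is off by 18.7 km.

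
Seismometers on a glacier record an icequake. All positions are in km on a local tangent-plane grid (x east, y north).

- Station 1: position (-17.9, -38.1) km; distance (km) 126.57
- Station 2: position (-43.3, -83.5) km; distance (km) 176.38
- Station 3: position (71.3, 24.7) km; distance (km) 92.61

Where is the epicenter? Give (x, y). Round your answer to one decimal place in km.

(2.6, 86.8)

Circle about each station: (x + 17.9)² + (y + 38.1)² = 126.57²; (x + 43.3)² + (y + 83.5)² = 176.38²; (x − 71.3)² + (y − 24.7)² = 92.61².
Subtracting the Station 1 equation from the Station 2 and Station 3 equations removes the quadratic terms:
-50.8 x − 90.8 y = -8014.82
178.4 x + 125.6 y = 11365.11
Solving the 2×2 system: x ≈ 2.6, y ≈ 86.8 km.
Check against Station 1 (with the unrounded x, y): √((x + 17.9)²+(y + 38.1)²) = 126.59 ≈ 126.57 km. ✓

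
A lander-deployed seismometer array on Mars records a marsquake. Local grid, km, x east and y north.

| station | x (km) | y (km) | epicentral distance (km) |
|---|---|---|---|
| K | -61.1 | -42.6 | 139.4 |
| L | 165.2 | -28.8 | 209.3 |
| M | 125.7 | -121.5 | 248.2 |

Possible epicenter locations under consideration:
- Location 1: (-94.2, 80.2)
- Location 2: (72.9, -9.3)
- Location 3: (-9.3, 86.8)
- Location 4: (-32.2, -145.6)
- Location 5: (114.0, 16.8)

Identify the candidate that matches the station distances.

Location 3

For each candidate, compare |candidate − station| to the reported distance:
Location 1: residuals K 12.2, L 72.1, M 50.2 → max 72.1 km
Location 2: residuals K 1.3, L 115.0, M 124.2 → max 124.2 km
Location 3: residuals K 0.0, L 0.0, M 0.0 → max 0.0 km
Location 4: residuals K 32.4, L 20.1, M 88.5 → max 88.5 km
Location 5: residuals K 45.5, L 140.7, M 109.4 → max 140.7 km
Only Location 3 has all residuals ≈ 0.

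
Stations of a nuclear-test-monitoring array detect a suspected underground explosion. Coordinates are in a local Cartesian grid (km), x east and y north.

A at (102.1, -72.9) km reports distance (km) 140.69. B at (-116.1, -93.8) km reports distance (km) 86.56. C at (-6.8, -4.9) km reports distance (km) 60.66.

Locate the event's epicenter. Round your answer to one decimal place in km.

Circle about each station: (x − 102.1)² + (y + 72.9)² = 140.69²; (x + 116.1)² + (y + 93.8)² = 86.56²; (x + 6.8)² + (y + 4.9)² = 60.66².
Subtracting pairs of circle equations eliminates x²+y² and gives linear equations (the radical axes):
-436.4 x − 41.8 y = 18839.87
-217.8 x + 136.0 y = 445.47
Solving the 2×2 system: x ≈ -37.7, y ≈ -57.1 km.

x ≈ -37.7 km, y ≈ -57.1 km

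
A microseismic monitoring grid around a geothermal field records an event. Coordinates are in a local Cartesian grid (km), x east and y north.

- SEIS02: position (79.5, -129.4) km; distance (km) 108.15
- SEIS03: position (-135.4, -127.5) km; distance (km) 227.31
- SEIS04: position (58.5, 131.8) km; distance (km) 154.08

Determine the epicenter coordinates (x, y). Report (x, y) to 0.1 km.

Circle about each station: (x − 79.5)² + (y + 129.4)² = 108.15²; (x + 135.4)² + (y + 127.5)² = 227.31²; (x − 58.5)² + (y − 131.8)² = 154.08².
Subtracting pairs of circle equations eliminates x²+y² and gives linear equations (the radical axes):
-429.8 x + 3.8 y = -28448.61
-42.0 x + 522.4 y = -14315.34
Solving the 2×2 system: x ≈ 66.0, y ≈ -22.1 km.
Check against SEIS02 (with the unrounded x, y): √((x − 79.5)²+(y + 129.4)²) = 108.15 ≈ 108.15 km. ✓

66.0 km east, -22.1 km north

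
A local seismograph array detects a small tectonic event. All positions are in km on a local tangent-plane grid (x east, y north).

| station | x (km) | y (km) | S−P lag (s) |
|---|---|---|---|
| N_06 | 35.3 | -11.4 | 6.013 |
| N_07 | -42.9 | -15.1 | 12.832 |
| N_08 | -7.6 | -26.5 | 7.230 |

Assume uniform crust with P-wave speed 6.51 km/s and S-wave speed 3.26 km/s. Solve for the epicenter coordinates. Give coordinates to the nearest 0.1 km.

Distance from S−P lag: d = Δt · v_P v_S / (v_P − v_S) = Δt · (6.51·3.26)/(6.51−3.26) ≈ 6.5300·Δt.
So d_N_06 = 39.27, d_N_07 = 83.79, d_N_08 = 47.21 km.
Circle about each station: (x − 35.3)² + (y + 11.4)² = 39.27²; (x + 42.9)² + (y + 15.1)² = 83.79²; (x + 7.6)² + (y + 26.5)² = 47.21².
Subtracting pairs of circle equations eliminates x²+y² and gives linear equations (the radical axes):
-156.4 x − 7.4 y = -4786.26
-85.8 x − 30.2 y = -1302.69
Solving the 2×2 system: x ≈ 33.0, y ≈ -50.6 km.
Check against N_06 (with the unrounded x, y): √((x − 35.3)²+(y + 11.4)²) = 39.28 ≈ 39.27 km. ✓

33.0 km east, -50.6 km north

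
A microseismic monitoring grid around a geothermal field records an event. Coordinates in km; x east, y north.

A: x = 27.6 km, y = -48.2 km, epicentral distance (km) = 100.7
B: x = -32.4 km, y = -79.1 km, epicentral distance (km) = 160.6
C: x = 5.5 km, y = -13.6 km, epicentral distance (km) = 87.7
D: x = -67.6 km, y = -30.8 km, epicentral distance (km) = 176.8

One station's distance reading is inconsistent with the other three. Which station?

D

Solve using three stations at a time. Using A, B, C (subtract circle equations pairwise → linear system) gives (x, y) ≈ (74.0, 41.2).
Distances from that point to each station vs reported:
  A: calculated 100.7 vs reported 100.7 → residual 0.0 km
  B: calculated 160.6 vs reported 160.6 → residual 0.0 km
  C: calculated 87.8 vs reported 87.7 → residual 0.1 km
  D: calculated 158.9 vs reported 176.8 → residual 17.9 km
A, B, C are mutually consistent (residuals ≈ 0); D is off by 17.9 km.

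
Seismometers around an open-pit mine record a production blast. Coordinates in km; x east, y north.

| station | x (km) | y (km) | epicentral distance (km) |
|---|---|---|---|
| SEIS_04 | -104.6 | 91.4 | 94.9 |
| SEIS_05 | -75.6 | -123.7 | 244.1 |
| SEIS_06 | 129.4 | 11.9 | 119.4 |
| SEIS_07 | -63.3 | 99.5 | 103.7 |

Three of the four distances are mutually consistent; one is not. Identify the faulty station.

Solve using three stations at a time. Using SEIS_05, SEIS_06, SEIS_07 (subtract circle equations pairwise → linear system) gives (x, y) ≈ (40.1, 91.3).
Distances from that point to each station vs reported:
  SEIS_04: calculated 144.7 vs reported 94.9 → residual 49.8 km
  SEIS_05: calculated 244.1 vs reported 244.1 → residual 0.0 km
  SEIS_06: calculated 119.4 vs reported 119.4 → residual 0.0 km
  SEIS_07: calculated 103.8 vs reported 103.7 → residual 0.1 km
SEIS_05, SEIS_06, SEIS_07 are mutually consistent (residuals ≈ 0); SEIS_04 is off by 49.8 km.

SEIS_04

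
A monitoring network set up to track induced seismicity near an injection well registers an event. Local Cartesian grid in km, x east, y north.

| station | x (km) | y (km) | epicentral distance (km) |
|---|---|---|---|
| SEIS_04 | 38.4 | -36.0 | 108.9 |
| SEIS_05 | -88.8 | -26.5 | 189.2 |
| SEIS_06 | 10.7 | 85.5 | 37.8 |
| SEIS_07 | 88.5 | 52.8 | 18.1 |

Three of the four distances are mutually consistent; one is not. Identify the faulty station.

SEIS_06

Solve using three stations at a time. Using SEIS_04, SEIS_05, SEIS_07 (subtract circle equations pairwise → linear system) gives (x, y) ≈ (76.2, 66.2).
Distances from that point to each station vs reported:
  SEIS_04: calculated 108.9 vs reported 108.9 → residual 0.0 km
  SEIS_05: calculated 189.2 vs reported 189.2 → residual 0.0 km
  SEIS_06: calculated 68.3 vs reported 37.8 → residual 30.5 km
  SEIS_07: calculated 18.2 vs reported 18.1 → residual 0.1 km
SEIS_04, SEIS_05, SEIS_07 are mutually consistent (residuals ≈ 0); SEIS_06 is off by 30.5 km.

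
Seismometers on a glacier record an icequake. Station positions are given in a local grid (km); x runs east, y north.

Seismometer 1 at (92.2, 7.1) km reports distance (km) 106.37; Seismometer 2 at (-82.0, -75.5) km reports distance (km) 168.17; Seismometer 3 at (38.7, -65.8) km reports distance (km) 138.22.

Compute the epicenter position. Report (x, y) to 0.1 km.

Circle about each station: (x − 92.2)² + (y − 7.1)² = 106.37²; (x + 82.0)² + (y + 75.5)² = 168.17²; (x − 38.7)² + (y + 65.8)² = 138.22².
Subtracting pairs of circle equations eliminates x²+y² and gives linear equations (the radical axes):
-348.4 x − 165.2 y = -13093.57
-107.0 x − 145.8 y = -10514.11
Solving the 2×2 system: x ≈ 5.2, y ≈ 68.3 km.
Check against Seismometer 1 (with the unrounded x, y): √((x − 92.2)²+(y − 7.1)²) = 106.37 ≈ 106.37 km. ✓

5.2 km east, 68.3 km north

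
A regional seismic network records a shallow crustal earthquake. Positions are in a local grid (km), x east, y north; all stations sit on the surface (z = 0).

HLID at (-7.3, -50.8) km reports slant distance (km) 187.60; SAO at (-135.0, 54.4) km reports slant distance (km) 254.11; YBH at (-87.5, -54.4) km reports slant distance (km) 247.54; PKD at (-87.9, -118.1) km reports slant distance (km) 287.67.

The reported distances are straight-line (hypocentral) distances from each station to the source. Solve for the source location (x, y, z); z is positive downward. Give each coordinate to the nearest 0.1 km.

Each station gives a sphere (x−x_i)² + (y−y_i)² + z² = d_i² (stations at z=0).
Subtracting the HLID sphere from SAO and YBH: z² cancels, leaving linear equations in x and y:
-255.4 x + 210.4 y = -10827.70
-160.4 x − 7.2 y = -18100.61
Solving: x ≈ 109.206, y ≈ 81.101 km (keep extra digits for the depth step; rounded: 109.2, 81.1).
Then from the HLID sphere: z² = 187.60² − (x + 7.3)² − (y + 50.8)² with x = 109.206, y = 81.101, so z ≈ 64.979 ≈ 65.0 km.
Check against PKD (with the unrounded solution): distance 287.67 ≈ 287.67 km. ✓

(109.2, 81.1, 65.0)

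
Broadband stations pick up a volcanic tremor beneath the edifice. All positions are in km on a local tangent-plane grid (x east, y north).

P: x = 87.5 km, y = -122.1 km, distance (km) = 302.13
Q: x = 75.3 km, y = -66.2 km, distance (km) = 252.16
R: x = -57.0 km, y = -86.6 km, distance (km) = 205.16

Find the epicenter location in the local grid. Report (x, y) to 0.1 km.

x ≈ -101.4 km, y ≈ 113.7 km

Circle about each station: (x − 87.5)² + (y + 122.1)² = 302.13²; (x − 75.3)² + (y + 66.2)² = 252.16²; (x + 57.0)² + (y + 86.6)² = 205.16².
Subtracting pairs of circle equations eliminates x²+y² and gives linear equations (the radical axes):
-24.4 x + 111.8 y = 15185.74
-289.0 x + 71.0 y = 37375.81
Solving the 2×2 system: x ≈ -101.4, y ≈ 113.7 km.
Check against P (with the unrounded x, y): √((x − 87.5)²+(y + 122.1)²) = 302.13 ≈ 302.13 km. ✓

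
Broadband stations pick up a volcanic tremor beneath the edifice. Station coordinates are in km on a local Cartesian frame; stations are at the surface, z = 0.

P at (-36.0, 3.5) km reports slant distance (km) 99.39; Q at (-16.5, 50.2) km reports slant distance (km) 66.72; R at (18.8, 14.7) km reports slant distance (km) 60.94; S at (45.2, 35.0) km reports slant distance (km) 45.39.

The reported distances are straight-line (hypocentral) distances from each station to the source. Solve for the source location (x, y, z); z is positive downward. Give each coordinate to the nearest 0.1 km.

Each station gives a sphere (x−x_i)² + (y−y_i)² + z² = d_i² (stations at z=0).
Subtracting the P sphere from Q and R: z² cancels, leaving linear equations in x and y:
39.0 x + 93.4 y = 6910.85
109.6 x + 22.4 y = 5425.97
Solving: x ≈ 37.593, y ≈ 58.295 km (keep extra digits for the depth step; rounded: 37.6, 58.3).
Then from the P sphere: z² = 99.39² − (x + 36.0)² − (y − 3.5)² with x = 37.593, y = 58.295, so z ≈ 38.209 ≈ 38.2 km.

(37.6, 58.3, 38.2)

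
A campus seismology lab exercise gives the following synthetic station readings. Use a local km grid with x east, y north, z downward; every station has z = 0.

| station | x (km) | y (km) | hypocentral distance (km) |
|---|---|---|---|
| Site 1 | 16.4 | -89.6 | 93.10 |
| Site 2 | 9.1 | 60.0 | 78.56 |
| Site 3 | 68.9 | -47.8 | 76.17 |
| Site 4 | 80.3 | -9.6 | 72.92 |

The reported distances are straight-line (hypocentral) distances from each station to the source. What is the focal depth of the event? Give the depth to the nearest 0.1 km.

depth ≈ 41.0 km

Each station gives a sphere (x−x_i)² + (y−y_i)² + z² = d_i² (stations at z=0).
Subtracting the Site 1 sphere from Site 2 and Site 3: z² cancels, leaving linear equations in x and y:
-14.6 x + 299.2 y = -2118.37
105.0 x + 83.6 y = 1600.67
Solving: x ≈ 20.101, y ≈ -6.099 km (keep extra digits for the depth step; rounded: 20.1, -6.1).
Then from the Site 1 sphere: z² = 93.10² − (x − 16.4)² − (y + 89.6)² with x = 20.101, y = -6.099, so z ≈ 41.006 ≈ 41.0 km.
Check against Site 4 (with the unrounded solution): distance 72.92 ≈ 72.92 km. ✓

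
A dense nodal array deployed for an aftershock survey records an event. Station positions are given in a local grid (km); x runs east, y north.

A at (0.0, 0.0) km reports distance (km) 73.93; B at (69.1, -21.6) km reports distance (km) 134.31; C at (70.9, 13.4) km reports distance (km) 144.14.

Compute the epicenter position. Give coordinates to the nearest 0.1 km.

(-64.4, -36.3)

Circle about each station: x² + y² = 73.93²; (x − 69.1)² + (y + 21.6)² = 134.31²; (x − 70.9)² + (y − 13.4)² = 144.14².
Subtracting pairs of circle equations eliminates x²+y² and gives linear equations (the radical axes):
138.2 x − 43.2 y = -7332.16
141.8 x + 26.8 y = -10104.32
Solving the 2×2 system: x ≈ -64.4, y ≈ -36.3 km.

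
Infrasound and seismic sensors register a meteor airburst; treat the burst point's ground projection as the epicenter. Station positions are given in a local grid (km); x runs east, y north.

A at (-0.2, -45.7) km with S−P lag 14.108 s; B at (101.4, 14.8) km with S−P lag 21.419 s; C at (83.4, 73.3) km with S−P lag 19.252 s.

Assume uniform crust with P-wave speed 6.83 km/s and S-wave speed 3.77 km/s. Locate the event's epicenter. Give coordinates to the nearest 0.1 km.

-76.2 km east, 45.5 km north

Distance from S−P lag: d = Δt · v_P v_S / (v_P − v_S) = Δt · (6.83·3.77)/(6.83−3.77) ≈ 8.4147·Δt.
So d_A = 118.72, d_B = 180.24, d_C = 162.00 km.
Circle about each station: (x + 0.2)² + (y + 45.7)² = 118.72²; (x − 101.4)² + (y − 14.8)² = 180.24²; (x − 83.4)² + (y − 73.3)² = 162.00².
Subtracting the A equation from the B and C equations removes the quadratic terms:
203.2 x + 121.0 y = -9979.55
167.2 x + 238.0 y = -1909.64
Solving the 2×2 system: x ≈ -76.2, y ≈ 45.5 km.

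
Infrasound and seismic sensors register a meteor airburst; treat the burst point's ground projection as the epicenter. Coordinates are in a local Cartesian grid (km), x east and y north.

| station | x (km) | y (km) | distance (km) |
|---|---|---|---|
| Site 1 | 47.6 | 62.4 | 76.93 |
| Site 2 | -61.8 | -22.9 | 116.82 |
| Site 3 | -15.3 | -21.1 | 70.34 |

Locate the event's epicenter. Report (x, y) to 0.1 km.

Circle about each station: (x − 47.6)² + (y − 62.4)² = 76.93²; (x + 61.8)² + (y + 22.9)² = 116.82²; (x + 15.3)² + (y + 21.1)² = 70.34².
Subtracting pairs of circle equations eliminates x²+y² and gives linear equations (the radical axes):
-218.8 x − 170.6 y = -9544.56
-125.8 x − 167.0 y = -4509.71
Solving the 2×2 system: x ≈ 54.7, y ≈ -14.2 km.
Check against Site 1 (with the unrounded x, y): √((x − 47.6)²+(y − 62.4)²) = 76.92 ≈ 76.93 km. ✓

54.7 km east, -14.2 km north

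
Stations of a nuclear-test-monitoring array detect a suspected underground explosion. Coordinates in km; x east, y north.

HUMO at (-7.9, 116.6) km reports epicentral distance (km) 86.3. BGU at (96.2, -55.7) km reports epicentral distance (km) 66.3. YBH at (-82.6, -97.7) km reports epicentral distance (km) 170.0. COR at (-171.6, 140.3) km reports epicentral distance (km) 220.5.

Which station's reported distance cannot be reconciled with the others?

Solve using three stations at a time. Using HUMO, YBH, COR (subtract circle equations pairwise → linear system) gives (x, y) ≈ (22.6, 35.9).
Distances from that point to each station vs reported:
  HUMO: calculated 86.3 vs reported 86.3 → residual 0.0 km
  BGU: calculated 117.5 vs reported 66.3 → residual 51.2 km
  YBH: calculated 170.0 vs reported 170.0 → residual 0.0 km
  COR: calculated 220.5 vs reported 220.5 → residual 0.0 km
HUMO, YBH, COR are mutually consistent (residuals ≈ 0); BGU is off by 51.2 km.

BGU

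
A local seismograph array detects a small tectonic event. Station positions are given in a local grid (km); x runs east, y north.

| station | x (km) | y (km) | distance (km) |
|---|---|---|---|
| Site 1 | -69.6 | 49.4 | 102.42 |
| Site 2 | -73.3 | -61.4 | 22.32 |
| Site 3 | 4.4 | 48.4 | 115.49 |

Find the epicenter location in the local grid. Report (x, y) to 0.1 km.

-53.2 km east, -51.7 km north

Circle about each station: (x + 69.6)² + (y − 49.4)² = 102.42²; (x + 73.3)² + (y + 61.4)² = 22.32²; (x − 4.4)² + (y − 48.4)² = 115.49².
Subtracting the Site 1 equation from the Site 2 and Site 3 equations removes the quadratic terms:
-7.4 x − 221.6 y = 11850.00
148.0 x − 2.0 y = -7770.68
Solving the 2×2 system: x ≈ -53.2, y ≈ -51.7 km.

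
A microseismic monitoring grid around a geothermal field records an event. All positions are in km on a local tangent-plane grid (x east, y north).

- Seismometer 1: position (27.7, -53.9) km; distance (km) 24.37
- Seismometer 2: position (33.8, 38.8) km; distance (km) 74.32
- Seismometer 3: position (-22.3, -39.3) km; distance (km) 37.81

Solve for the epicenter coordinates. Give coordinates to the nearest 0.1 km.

x ≈ 15.0 km, y ≈ -33.1 km

Circle about each station: (x − 27.7)² + (y + 53.9)² = 24.37²; (x − 33.8)² + (y − 38.8)² = 74.32²; (x + 22.3)² + (y + 39.3)² = 37.81².
Subtracting pairs of circle equations eliminates x²+y² and gives linear equations (the radical axes):
12.2 x + 185.4 y = -5954.19
-100.0 x + 29.2 y = -2466.42
Solving the 2×2 system: x ≈ 15.0, y ≈ -33.1 km.
Check against Seismometer 1 (with the unrounded x, y): √((x − 27.7)²+(y + 53.9)²) = 24.37 ≈ 24.37 km. ✓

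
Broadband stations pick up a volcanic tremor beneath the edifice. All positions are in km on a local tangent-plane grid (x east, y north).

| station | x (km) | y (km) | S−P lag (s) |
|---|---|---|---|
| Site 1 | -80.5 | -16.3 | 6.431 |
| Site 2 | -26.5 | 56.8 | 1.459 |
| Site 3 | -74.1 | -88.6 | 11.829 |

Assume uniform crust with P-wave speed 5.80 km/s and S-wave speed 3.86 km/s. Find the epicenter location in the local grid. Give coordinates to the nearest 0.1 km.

x ≈ -34.7 km, y ≈ 42.1 km

Distance from S−P lag: d = Δt · v_P v_S / (v_P − v_S) = Δt · (5.80·3.86)/(5.80−3.86) ≈ 11.5402·Δt.
So d_Site 1 = 74.22, d_Site 2 = 16.84, d_Site 3 = 136.51 km.
Circle about each station: (x + 80.5)² + (y + 16.3)² = 74.22²; (x + 26.5)² + (y − 56.8)² = 16.84²; (x + 74.1)² + (y + 88.6)² = 136.51².
Subtracting pairs of circle equations eliminates x²+y² and gives linear equations (the radical axes):
108.0 x + 146.2 y = 2407.57
12.8 x − 144.6 y = -6531.54
Solving the 2×2 system: x ≈ -34.7, y ≈ 42.1 km.
Check against Site 1 (with the unrounded x, y): √((x + 80.5)²+(y + 16.3)²) = 74.22 ≈ 74.22 km. ✓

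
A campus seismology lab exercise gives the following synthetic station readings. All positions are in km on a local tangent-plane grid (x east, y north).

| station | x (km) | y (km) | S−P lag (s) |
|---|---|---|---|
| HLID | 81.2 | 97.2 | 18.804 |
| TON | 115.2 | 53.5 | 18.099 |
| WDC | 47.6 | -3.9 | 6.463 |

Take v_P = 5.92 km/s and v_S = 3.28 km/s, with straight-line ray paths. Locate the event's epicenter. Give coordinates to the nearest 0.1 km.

Distance from S−P lag: d = Δt · v_P v_S / (v_P − v_S) = Δt · (5.92·3.28)/(5.92−3.28) ≈ 7.3552·Δt.
So d_HLID = 138.31, d_TON = 133.12, d_WDC = 47.54 km.
Circle about each station: (x − 81.2)² + (y − 97.2)² = 138.31²; (x − 115.2)² + (y − 53.5)² = 133.12²; (x − 47.6)² + (y + 3.9)² = 47.54².
Subtracting pairs of circle equations eliminates x²+y² and gives linear equations (the radical axes):
68.0 x − 87.4 y = 1500.73
-67.2 x − 202.2 y = 3109.29
Solving the 2×2 system: x ≈ 1.6, y ≈ -15.9 km.

(1.6, -15.9)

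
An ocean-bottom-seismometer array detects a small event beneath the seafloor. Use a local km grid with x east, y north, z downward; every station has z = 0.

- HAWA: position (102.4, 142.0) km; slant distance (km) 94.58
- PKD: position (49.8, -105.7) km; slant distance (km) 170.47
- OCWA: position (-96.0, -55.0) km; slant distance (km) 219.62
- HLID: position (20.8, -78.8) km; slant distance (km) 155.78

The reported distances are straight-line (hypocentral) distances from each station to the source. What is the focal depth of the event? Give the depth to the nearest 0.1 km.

Each station gives a sphere (x−x_i)² + (y−y_i)² + z² = d_i² (stations at z=0).
Subtracting the HAWA sphere from PKD and OCWA: z² cancels, leaving linear equations in x and y:
-105.2 x − 495.4 y = -37111.87
-396.8 x − 394.0 y = -57696.33
Solving: x ≈ 89.996, y ≈ 55.802 km (keep extra digits for the depth step; rounded: 90.0, 55.8).
Then from the HAWA sphere: z² = 94.58² − (x − 102.4)² − (y − 142.0)² with x = 89.996, y = 55.802, so z ≈ 36.897 ≈ 36.9 km.

36.9 km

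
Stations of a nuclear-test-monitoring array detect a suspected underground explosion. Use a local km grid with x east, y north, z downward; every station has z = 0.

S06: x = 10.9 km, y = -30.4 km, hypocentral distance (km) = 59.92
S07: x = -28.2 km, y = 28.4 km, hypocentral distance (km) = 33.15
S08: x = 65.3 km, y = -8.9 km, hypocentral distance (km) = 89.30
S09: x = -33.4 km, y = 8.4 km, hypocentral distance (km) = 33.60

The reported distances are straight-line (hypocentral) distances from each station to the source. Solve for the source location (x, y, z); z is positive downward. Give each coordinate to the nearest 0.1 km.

x ≈ -16.0 km, y ≈ 15.3 km, depth ≈ 27.9 km

Each station gives a sphere (x−x_i)² + (y−y_i)² + z² = d_i² (stations at z=0).
Subtracting the S06 sphere from S07 and S08: z² cancels, leaving linear equations in x and y:
-78.2 x + 117.6 y = 3050.31
108.8 x + 43.0 y = -1083.75
Solving: x ≈ -16.006, y ≈ 15.295 km (keep extra digits for the depth step; rounded: -16.0, 15.3).
Then from the S06 sphere: z² = 59.92² − (x − 10.9)² − (y + 30.4)² with x = -16.006, y = 15.295, so z ≈ 27.901 ≈ 27.9 km.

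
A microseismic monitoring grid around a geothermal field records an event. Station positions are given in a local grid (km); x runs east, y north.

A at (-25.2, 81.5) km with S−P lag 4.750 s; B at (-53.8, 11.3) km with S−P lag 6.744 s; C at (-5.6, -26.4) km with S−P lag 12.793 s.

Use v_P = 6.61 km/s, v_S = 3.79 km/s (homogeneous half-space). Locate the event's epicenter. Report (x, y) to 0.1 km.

Distance from S−P lag: d = Δt · v_P v_S / (v_P − v_S) = Δt · (6.61·3.79)/(6.61−3.79) ≈ 8.8837·Δt.
So d_A = 42.20, d_B = 59.91, d_C = 113.65 km.
Circle about each station: (x + 25.2)² + (y − 81.5)² = 42.20²; (x + 53.8)² + (y − 11.3)² = 59.91²; (x + 5.6)² + (y + 26.4)² = 113.65².
Subtracting the A equation from the B and C equations removes the quadratic terms:
-57.2 x − 140.4 y = -6063.53
39.2 x − 215.8 y = -17684.45
Solving the 2×2 system: x ≈ -65.8, y ≈ 70.0 km.
Check against A (with the unrounded x, y): √((x + 25.2)²+(y − 81.5)²) = 42.20 ≈ 42.20 km. ✓

-65.8 km east, 70.0 km north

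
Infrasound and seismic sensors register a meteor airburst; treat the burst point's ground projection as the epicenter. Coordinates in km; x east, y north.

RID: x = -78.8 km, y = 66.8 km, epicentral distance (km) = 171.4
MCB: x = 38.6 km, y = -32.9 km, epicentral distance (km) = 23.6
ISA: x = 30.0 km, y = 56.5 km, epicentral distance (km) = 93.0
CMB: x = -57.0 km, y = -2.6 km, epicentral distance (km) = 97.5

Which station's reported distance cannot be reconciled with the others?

Solve using three stations at a time. Using RID, MCB, ISA (subtract circle equations pairwise → linear system) gives (x, y) ≈ (62.1, -30.8).
Distances from that point to each station vs reported:
  RID: calculated 171.4 vs reported 171.4 → residual 0.0 km
  MCB: calculated 23.6 vs reported 23.6 → residual 0.0 km
  ISA: calculated 93.0 vs reported 93.0 → residual 0.0 km
  CMB: calculated 122.4 vs reported 97.5 → residual 24.9 km
RID, MCB, ISA are mutually consistent (residuals ≈ 0); CMB is off by 24.9 km.

CMB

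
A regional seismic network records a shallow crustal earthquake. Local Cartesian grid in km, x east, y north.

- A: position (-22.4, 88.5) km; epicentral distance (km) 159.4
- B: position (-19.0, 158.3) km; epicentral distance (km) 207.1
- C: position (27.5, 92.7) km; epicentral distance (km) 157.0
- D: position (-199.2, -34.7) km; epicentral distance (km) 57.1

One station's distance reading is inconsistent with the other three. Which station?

Solve using three stations at a time. Using A, B, D (subtract circle equations pairwise → linear system) gives (x, y) ≈ (-158.1, 4.9).
Distances from that point to each station vs reported:
  A: calculated 159.4 vs reported 159.4 → residual 0.0 km
  B: calculated 207.1 vs reported 207.1 → residual 0.0 km
  C: calculated 205.3 vs reported 157.0 → residual 48.3 km
  D: calculated 57.1 vs reported 57.1 → residual 0.0 km
A, B, D are mutually consistent (residuals ≈ 0); C is off by 48.3 km.

C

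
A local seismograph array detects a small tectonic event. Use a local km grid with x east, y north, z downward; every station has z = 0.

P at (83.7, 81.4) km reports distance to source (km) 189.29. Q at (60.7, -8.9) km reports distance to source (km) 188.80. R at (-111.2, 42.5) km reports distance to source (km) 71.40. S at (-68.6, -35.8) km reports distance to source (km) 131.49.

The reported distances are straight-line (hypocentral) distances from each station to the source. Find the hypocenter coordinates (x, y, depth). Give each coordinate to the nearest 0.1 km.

(-95.8, 78.0, 60.0)

Each station gives a sphere (x−x_i)² + (y−y_i)² + z² = d_i² (stations at z=0).
Subtracting the P sphere from Q and R: z² cancels, leaving linear equations in x and y:
-46.0 x − 180.6 y = -9682.69
-389.8 x − 77.8 y = 31272.78
Solving: x ≈ -95.799, y ≈ 78.015 km (keep extra digits for the depth step; rounded: -95.8, 78.0).
Then from the P sphere: z² = 189.29² − (x − 83.7)² − (y − 81.4)² with x = -95.799, y = 78.015, so z ≈ 59.995 ≈ 60.0 km.
Check against S (with the unrounded solution): distance 131.50 ≈ 131.49 km. ✓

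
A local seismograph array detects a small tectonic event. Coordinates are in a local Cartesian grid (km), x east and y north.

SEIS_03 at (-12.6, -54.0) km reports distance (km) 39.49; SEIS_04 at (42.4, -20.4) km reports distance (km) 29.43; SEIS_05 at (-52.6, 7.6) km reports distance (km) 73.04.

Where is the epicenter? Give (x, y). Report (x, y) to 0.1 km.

Circle about each station: (x + 12.6)² + (y + 54.0)² = 39.49²; (x − 42.4)² + (y + 20.4)² = 29.43²; (x + 52.6)² + (y − 7.6)² = 73.04².
Subtracting the SEIS_03 equation from the SEIS_04 and SEIS_05 equations removes the quadratic terms:
110.0 x + 67.2 y = -167.50
-80.0 x + 123.2 y = -4025.62
Solving the 2×2 system: x ≈ 13.2, y ≈ -24.1 km.

13.2 km east, -24.1 km north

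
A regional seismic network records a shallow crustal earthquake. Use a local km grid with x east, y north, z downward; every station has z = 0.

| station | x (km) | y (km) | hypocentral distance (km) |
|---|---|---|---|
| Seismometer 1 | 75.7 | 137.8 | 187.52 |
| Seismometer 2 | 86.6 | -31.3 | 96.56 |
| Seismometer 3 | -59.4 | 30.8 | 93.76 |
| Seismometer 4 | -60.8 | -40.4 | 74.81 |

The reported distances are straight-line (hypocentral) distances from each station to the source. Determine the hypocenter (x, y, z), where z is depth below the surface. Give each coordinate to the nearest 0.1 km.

Each station gives a sphere (x−x_i)² + (y−y_i)² + z² = d_i² (stations at z=0).
Subtracting the Seismometer 1 sphere from Seismometer 2 and Seismometer 3: z² cancels, leaving linear equations in x and y:
21.8 x − 338.2 y = 9599.84
-270.2 x − 214.0 y = 6130.48
Solving: x ≈ -0.197, y ≈ -28.398 km (keep extra digits for the depth step; rounded: -0.2, -28.4).
Then from the Seismometer 1 sphere: z² = 187.52² − (x − 75.7)² − (y − 137.8)² with x = -0.197, y = -28.398, so z ≈ 42.209 ≈ 42.2 km.

(-0.2, -28.4, 42.2)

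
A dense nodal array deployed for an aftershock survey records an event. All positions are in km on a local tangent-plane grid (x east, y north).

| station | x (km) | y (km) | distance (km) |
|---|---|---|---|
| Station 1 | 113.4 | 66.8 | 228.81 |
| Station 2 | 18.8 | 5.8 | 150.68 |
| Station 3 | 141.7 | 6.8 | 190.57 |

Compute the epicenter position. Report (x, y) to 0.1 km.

Circle about each station: (x − 113.4)² + (y − 66.8)² = 228.81²; (x − 18.8)² + (y − 5.8)² = 150.68²; (x − 141.7)² + (y − 6.8)² = 190.57².
Subtracting the Station 1 equation from the Station 2 and Station 3 equations removes the quadratic terms:
-189.2 x − 122.0 y = 12714.83
56.6 x − 120.0 y = 18840.42
Solving the 2×2 system: x ≈ 26.1, y ≈ -144.7 km.
Check against Station 1 (with the unrounded x, y): √((x − 113.4)²+(y − 66.8)²) = 228.80 ≈ 228.81 km. ✓

x ≈ 26.1 km, y ≈ -144.7 km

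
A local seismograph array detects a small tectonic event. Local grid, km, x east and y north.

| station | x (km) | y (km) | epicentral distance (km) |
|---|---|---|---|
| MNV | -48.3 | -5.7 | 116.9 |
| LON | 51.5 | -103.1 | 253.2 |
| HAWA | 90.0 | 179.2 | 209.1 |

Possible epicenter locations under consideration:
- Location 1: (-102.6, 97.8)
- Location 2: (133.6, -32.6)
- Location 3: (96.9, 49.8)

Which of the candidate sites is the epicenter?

For each candidate, compare |candidate − station| to the reported distance:
Location 1: residuals MNV 0.0, LON 0.0, HAWA 0.0 → max 0.0 km
Location 2: residuals MNV 67.0, LON 145.0, HAWA 7.1 → max 145.0 km
Location 3: residuals MNV 38.5, LON 93.7, HAWA 79.5 → max 93.7 km
Only Location 1 has all residuals ≈ 0.

Location 1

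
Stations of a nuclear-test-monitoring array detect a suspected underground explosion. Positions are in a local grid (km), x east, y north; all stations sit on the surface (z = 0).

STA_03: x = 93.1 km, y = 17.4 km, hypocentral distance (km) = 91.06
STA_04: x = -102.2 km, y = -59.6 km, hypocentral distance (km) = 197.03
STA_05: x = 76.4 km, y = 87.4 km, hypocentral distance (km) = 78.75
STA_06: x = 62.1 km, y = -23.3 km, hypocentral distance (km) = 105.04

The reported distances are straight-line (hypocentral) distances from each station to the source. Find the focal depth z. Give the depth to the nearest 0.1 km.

depth ≈ 64.5 km

Each station gives a sphere (x−x_i)² + (y−y_i)² + z² = d_i² (stations at z=0).
Subtracting the STA_03 sphere from STA_04 and STA_05: z² cancels, leaving linear equations in x and y:
-390.6 x − 154.0 y = -25502.27
-33.4 x + 140.0 y = 6595.71
Solving: x ≈ 42.699, y ≈ 57.299 km (keep extra digits for the depth step; rounded: 42.7, 57.3).
Then from the STA_03 sphere: z² = 91.06² − (x − 93.1)² − (y − 17.4)² with x = 42.699, y = 57.299, so z ≈ 64.496 ≈ 64.5 km.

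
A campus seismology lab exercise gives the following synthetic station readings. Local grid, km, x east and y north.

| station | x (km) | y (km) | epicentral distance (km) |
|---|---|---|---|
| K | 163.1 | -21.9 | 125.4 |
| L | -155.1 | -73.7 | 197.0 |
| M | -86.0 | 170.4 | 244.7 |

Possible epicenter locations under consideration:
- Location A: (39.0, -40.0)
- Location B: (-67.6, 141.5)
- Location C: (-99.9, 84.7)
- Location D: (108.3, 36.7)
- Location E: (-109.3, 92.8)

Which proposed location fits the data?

For each candidate, compare |candidate − station| to the reported distance:
Location A: residuals K 0.0, L 0.0, M 0.0 → max 0.0 km
Location B: residuals K 157.3, L 35.3, M 210.4 → max 210.4 km
Location C: residuals K 158.4, L 29.3, M 157.9 → max 158.4 km
Location D: residuals K 45.2, L 88.6, M 8.8 → max 88.6 km
Location E: residuals K 170.2, L 24.3, M 163.7 → max 170.2 km
Only Location A has all residuals ≈ 0.

Location A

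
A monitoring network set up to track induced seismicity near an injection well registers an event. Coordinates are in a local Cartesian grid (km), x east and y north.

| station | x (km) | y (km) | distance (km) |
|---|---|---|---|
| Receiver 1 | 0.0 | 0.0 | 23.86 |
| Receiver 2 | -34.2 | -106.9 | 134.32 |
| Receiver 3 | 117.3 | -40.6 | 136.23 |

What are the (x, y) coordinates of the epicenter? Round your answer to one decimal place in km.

x ≈ -2.8 km, y ≈ 23.7 km

Circle about each station: x² + y² = 23.86²; (x + 34.2)² + (y + 106.9)² = 134.32²; (x − 117.3)² + (y + 40.6)² = 136.23².
Subtracting the Receiver 1 equation from the Receiver 2 and Receiver 3 equations removes the quadratic terms:
-68.4 x − 213.8 y = -4875.31
234.6 x − 81.2 y = -2581.66
Solving the 2×2 system: x ≈ -2.8, y ≈ 23.7 km.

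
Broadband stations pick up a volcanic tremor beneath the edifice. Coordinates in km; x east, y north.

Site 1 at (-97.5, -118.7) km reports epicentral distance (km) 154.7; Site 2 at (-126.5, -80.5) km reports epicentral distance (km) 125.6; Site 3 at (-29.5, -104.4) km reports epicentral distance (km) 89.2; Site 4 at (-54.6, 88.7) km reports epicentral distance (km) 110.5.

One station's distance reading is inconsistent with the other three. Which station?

Solve using three stations at a time. Using Site 2, Site 3, Site 4 (subtract circle equations pairwise → linear system) gives (x, y) ≈ (-18.8, -15.8).
Distances from that point to each station vs reported:
  Site 1: calculated 129.5 vs reported 154.7 → residual 25.2 km
  Site 2: calculated 125.6 vs reported 125.6 → residual 0.0 km
  Site 3: calculated 89.2 vs reported 89.2 → residual 0.0 km
  Site 4: calculated 110.5 vs reported 110.5 → residual 0.0 km
Site 2, Site 3, Site 4 are mutually consistent (residuals ≈ 0); Site 1 is off by 25.2 km.

Site 1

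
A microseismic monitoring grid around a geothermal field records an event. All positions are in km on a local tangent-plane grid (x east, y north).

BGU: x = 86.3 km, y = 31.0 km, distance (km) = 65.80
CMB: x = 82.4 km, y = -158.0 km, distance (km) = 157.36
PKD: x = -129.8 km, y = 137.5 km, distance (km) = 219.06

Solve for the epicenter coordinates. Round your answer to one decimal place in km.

Circle about each station: (x − 86.3)² + (y − 31.0)² = 65.80²; (x − 82.4)² + (y + 158.0)² = 157.36²; (x + 129.8)² + (y − 137.5)² = 219.06².
Subtracting pairs of circle equations eliminates x²+y² and gives linear equations (the radical axes):
-7.8 x − 378.0 y = 2912.54
-432.2 x + 213.0 y = -16312.04
Solving the 2×2 system: x ≈ 33.6, y ≈ -8.4 km.

33.6 km east, -8.4 km north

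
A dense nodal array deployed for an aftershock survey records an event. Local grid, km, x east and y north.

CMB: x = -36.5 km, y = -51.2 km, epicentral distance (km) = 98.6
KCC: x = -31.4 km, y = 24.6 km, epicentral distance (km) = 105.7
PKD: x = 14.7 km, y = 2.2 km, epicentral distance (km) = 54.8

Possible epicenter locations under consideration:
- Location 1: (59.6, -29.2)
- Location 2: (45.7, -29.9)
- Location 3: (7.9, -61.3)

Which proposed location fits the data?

For each candidate, compare |candidate − station| to the reported distance:
Location 1: residuals CMB 0.0, KCC 0.0, PKD 0.0 → max 0.0 km
Location 2: residuals CMB 13.7, KCC 11.3, PKD 10.2 → max 13.7 km
Location 3: residuals CMB 53.1, KCC 11.2, PKD 9.1 → max 53.1 km
Only Location 1 has all residuals ≈ 0.

Location 1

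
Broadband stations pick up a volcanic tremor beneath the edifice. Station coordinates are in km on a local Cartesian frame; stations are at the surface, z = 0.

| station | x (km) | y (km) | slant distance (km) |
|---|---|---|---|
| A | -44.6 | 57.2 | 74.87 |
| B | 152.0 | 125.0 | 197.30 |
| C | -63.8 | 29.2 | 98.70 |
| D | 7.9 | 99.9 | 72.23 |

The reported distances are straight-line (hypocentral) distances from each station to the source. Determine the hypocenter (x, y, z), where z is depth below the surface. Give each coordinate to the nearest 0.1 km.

Each station gives a sphere (x−x_i)² + (y−y_i)² + z² = d_i² (stations at z=0).
Subtracting the A sphere from B and C: z² cancels, leaving linear equations in x and y:
393.2 x + 135.6 y = 146.23
-38.4 x − 56.0 y = -4474.09
Solving: x ≈ -35.599, y ≈ 104.305 km (keep extra digits for the depth step; rounded: -35.6, 104.3).
Then from the A sphere: z² = 74.87² − (x + 44.6)² − (y − 57.2)² with x = -35.599, y = 104.305, so z ≈ 57.495 ≈ 57.5 km.
Check against D (with the unrounded solution): distance 72.23 ≈ 72.23 km. ✓

x ≈ -35.6 km, y ≈ 104.3 km, depth ≈ 57.5 km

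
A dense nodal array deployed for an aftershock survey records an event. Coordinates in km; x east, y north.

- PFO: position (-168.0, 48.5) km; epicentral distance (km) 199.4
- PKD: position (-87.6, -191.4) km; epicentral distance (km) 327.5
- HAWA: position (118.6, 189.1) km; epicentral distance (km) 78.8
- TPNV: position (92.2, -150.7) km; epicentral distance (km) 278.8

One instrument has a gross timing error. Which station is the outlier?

Solve using three stations at a time. Using PFO, PKD, TPNV (subtract circle equations pairwise → linear system) gives (x, y) ≈ (18.9, 118.4).
Distances from that point to each station vs reported:
  PFO: calculated 199.5 vs reported 199.4 → residual 0.1 km
  PKD: calculated 327.6 vs reported 327.5 → residual 0.1 km
  HAWA: calculated 122.2 vs reported 78.8 → residual 43.4 km
  TPNV: calculated 278.9 vs reported 278.8 → residual 0.1 km
PFO, PKD, TPNV are mutually consistent (residuals ≈ 0); HAWA is off by 43.4 km.

HAWA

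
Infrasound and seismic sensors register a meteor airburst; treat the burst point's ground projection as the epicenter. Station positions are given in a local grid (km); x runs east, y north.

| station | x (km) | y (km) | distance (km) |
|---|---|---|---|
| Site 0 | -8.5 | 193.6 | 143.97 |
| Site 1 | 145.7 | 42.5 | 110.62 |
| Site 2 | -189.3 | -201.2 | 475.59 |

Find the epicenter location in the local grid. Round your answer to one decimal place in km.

Circle about each station: (x + 8.5)² + (y − 193.6)² = 143.97²; (x − 145.7)² + (y − 42.5)² = 110.62²; (x + 189.3)² + (y + 201.2)² = 475.59².
Subtracting the Site 0 equation from the Site 1 and Site 2 equations removes the quadratic terms:
308.4 x − 302.2 y = -6027.89
-361.6 x − 789.6 y = -166695.77
Solving the 2×2 system: x ≈ 129.3, y ≈ 151.9 km.

(129.3, 151.9)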